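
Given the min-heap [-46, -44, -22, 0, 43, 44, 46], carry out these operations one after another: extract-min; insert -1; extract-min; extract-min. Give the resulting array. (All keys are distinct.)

extract-min → returns -46:
  remove root -46; move last element 46 to root → [46, -44, -22, 0, 43, 44]
  46 vs smaller child -44 at index 1, swap → [-44, 46, -22, 0, 43, 44]
  46 vs smaller child 0 at index 3, swap → [-44, 0, -22, 46, 43, 44]
insert -1:
  append -1 at index 6 → [-44, 0, -22, 46, 43, 44, -1] (no swap needed)
extract-min → returns -44:
  remove root -44; move last element -1 to root → [-1, 0, -22, 46, 43, 44]
  -1 vs smaller child -22 at index 2, swap → [-22, 0, -1, 46, 43, 44]
extract-min → returns -22:
  remove root -22; move last element 44 to root → [44, 0, -1, 46, 43]
  44 vs smaller child -1 at index 2, swap → [-1, 0, 44, 46, 43]

[-1, 0, 44, 46, 43]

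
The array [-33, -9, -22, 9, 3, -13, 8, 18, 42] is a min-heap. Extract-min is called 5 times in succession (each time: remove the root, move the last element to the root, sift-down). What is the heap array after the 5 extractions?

extract-min #1 returns -33:
  remove root -33; move last element 42 to root → [42, -9, -22, 9, 3, -13, 8, 18]
  42 vs smaller child -22 at index 2, swap → [-22, -9, 42, 9, 3, -13, 8, 18]
  42 vs smaller child -13 at index 5, swap → [-22, -9, -13, 9, 3, 42, 8, 18]
extract-min #2 returns -22:
  remove root -22; move last element 18 to root → [18, -9, -13, 9, 3, 42, 8]
  18 vs smaller child -13 at index 2, swap → [-13, -9, 18, 9, 3, 42, 8]
  18 vs smaller child 8 at index 6, swap → [-13, -9, 8, 9, 3, 42, 18]
extract-min #3 returns -13:
  remove root -13; move last element 18 to root → [18, -9, 8, 9, 3, 42]
  18 vs smaller child -9 at index 1, swap → [-9, 18, 8, 9, 3, 42]
  18 vs smaller child 3 at index 4, swap → [-9, 3, 8, 9, 18, 42]
extract-min #4 returns -9:
  remove root -9; move last element 42 to root → [42, 3, 8, 9, 18]
  42 vs smaller child 3 at index 1, swap → [3, 42, 8, 9, 18]
  42 vs smaller child 9 at index 3, swap → [3, 9, 8, 42, 18]
extract-min #5 returns 3:
  remove root 3; move last element 18 to root → [18, 9, 8, 42]
  18 vs smaller child 8 at index 2, swap → [8, 9, 18, 42]

[8, 9, 18, 42]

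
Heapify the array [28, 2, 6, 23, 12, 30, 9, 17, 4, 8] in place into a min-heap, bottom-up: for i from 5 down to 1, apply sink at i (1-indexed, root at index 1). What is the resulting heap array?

[2, 4, 6, 17, 8, 30, 9, 28, 23, 12]

sift down from index 5:
  12 vs only child 8 at index 10, swap → [28, 2, 6, 23, 8, 30, 9, 17, 4, 12]
sift down from index 4:
  23 vs smaller child 4 at index 9, swap → [28, 2, 6, 4, 8, 30, 9, 17, 23, 12]
sift down from index 3: already satisfies heap property
sift down from index 2: already satisfies heap property
sift down from index 1:
  28 vs smaller child 2 at index 2, swap → [2, 28, 6, 4, 8, 30, 9, 17, 23, 12]
  28 vs smaller child 4 at index 4, swap → [2, 4, 6, 28, 8, 30, 9, 17, 23, 12]
  28 vs smaller child 17 at index 8, swap → [2, 4, 6, 17, 8, 30, 9, 28, 23, 12]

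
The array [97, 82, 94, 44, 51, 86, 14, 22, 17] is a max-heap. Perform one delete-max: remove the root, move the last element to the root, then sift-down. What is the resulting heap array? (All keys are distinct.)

[94, 82, 86, 44, 51, 17, 14, 22]

remove root 97; move last element 17 to root → [17, 82, 94, 44, 51, 86, 14, 22]
17 vs larger child 94 at index 2, swap → [94, 82, 17, 44, 51, 86, 14, 22]
17 vs larger child 86 at index 5, swap → [94, 82, 86, 44, 51, 17, 14, 22]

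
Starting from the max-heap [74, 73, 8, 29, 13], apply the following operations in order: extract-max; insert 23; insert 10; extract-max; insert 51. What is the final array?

extract-max → returns 74:
  remove root 74; move last element 13 to root → [13, 73, 8, 29]
  13 vs larger child 73 at index 1, swap → [73, 13, 8, 29]
  13 vs only child 29 at index 3, swap → [73, 29, 8, 13]
insert 23:
  append 23 at index 4 → [73, 29, 8, 13, 23] (no swap needed)
insert 10:
  append 10 at index 5 → [73, 29, 8, 13, 23, 10]
  10 > parent 8 at index 2, swap → [73, 29, 10, 13, 23, 8]
extract-max → returns 73:
  remove root 73; move last element 8 to root → [8, 29, 10, 13, 23]
  8 vs larger child 29 at index 1, swap → [29, 8, 10, 13, 23]
  8 vs larger child 23 at index 4, swap → [29, 23, 10, 13, 8]
insert 51:
  append 51 at index 5 → [29, 23, 10, 13, 8, 51]
  51 > parent 10 at index 2, swap → [29, 23, 51, 13, 8, 10]
  51 > parent 29 at index 0, swap → [51, 23, 29, 13, 8, 10]

[51, 23, 29, 13, 8, 10]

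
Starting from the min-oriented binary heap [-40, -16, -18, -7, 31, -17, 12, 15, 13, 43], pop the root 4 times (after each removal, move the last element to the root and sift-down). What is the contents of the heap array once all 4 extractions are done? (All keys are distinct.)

extract-min #1 returns -40:
  remove root -40; move last element 43 to root → [43, -16, -18, -7, 31, -17, 12, 15, 13]
  43 vs smaller child -18 at index 2, swap → [-18, -16, 43, -7, 31, -17, 12, 15, 13]
  43 vs smaller child -17 at index 5, swap → [-18, -16, -17, -7, 31, 43, 12, 15, 13]
extract-min #2 returns -18:
  remove root -18; move last element 13 to root → [13, -16, -17, -7, 31, 43, 12, 15]
  13 vs smaller child -17 at index 2, swap → [-17, -16, 13, -7, 31, 43, 12, 15]
  13 vs smaller child 12 at index 6, swap → [-17, -16, 12, -7, 31, 43, 13, 15]
extract-min #3 returns -17:
  remove root -17; move last element 15 to root → [15, -16, 12, -7, 31, 43, 13]
  15 vs smaller child -16 at index 1, swap → [-16, 15, 12, -7, 31, 43, 13]
  15 vs smaller child -7 at index 3, swap → [-16, -7, 12, 15, 31, 43, 13]
extract-min #4 returns -16:
  remove root -16; move last element 13 to root → [13, -7, 12, 15, 31, 43]
  13 vs smaller child -7 at index 1, swap → [-7, 13, 12, 15, 31, 43]

[-7, 13, 12, 15, 31, 43]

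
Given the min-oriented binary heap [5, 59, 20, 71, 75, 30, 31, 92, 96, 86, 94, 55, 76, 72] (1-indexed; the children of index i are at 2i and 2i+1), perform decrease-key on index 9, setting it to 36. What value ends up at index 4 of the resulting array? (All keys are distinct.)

59

set index 9 from 96 to 36 → [5, 59, 20, 71, 75, 30, 31, 92, 36, 86, 94, 55, 76, 72]
36 < parent 71 at index 4, swap → [5, 59, 20, 36, 75, 30, 31, 92, 71, 86, 94, 55, 76, 72]
36 < parent 59 at index 2, swap → [5, 36, 20, 59, 75, 30, 31, 92, 71, 86, 94, 55, 76, 72]
resulting array: [5, 36, 20, 59, 75, 30, 31, 92, 71, 86, 94, 55, 76, 72]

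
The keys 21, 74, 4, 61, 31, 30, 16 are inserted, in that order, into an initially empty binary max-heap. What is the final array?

[74, 61, 30, 21, 31, 4, 16]

Insert 21:
  append 21 at index 0 → [21] (no swap needed)
Insert 74:
  append 74 at index 1 → [21, 74]
  74 > parent 21 at index 0, swap → [74, 21]
Insert 4:
  append 4 at index 2 → [74, 21, 4] (no swap needed)
Insert 61:
  append 61 at index 3 → [74, 21, 4, 61]
  61 > parent 21 at index 1, swap → [74, 61, 4, 21]
Insert 31:
  append 31 at index 4 → [74, 61, 4, 21, 31] (no swap needed)
Insert 30:
  append 30 at index 5 → [74, 61, 4, 21, 31, 30]
  30 > parent 4 at index 2, swap → [74, 61, 30, 21, 31, 4]
Insert 16:
  append 16 at index 6 → [74, 61, 30, 21, 31, 4, 16] (no swap needed)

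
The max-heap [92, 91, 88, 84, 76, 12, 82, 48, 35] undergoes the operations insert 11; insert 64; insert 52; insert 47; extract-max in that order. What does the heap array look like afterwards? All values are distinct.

[91, 84, 88, 48, 76, 52, 82, 47, 35, 11, 64, 12]

insert 11:
  append 11 at index 9 → [92, 91, 88, 84, 76, 12, 82, 48, 35, 11] (no swap needed)
insert 64:
  append 64 at index 10 → [92, 91, 88, 84, 76, 12, 82, 48, 35, 11, 64] (no swap needed)
insert 52:
  append 52 at index 11 → [92, 91, 88, 84, 76, 12, 82, 48, 35, 11, 64, 52]
  52 > parent 12 at index 5, swap → [92, 91, 88, 84, 76, 52, 82, 48, 35, 11, 64, 12]
insert 47:
  append 47 at index 12 → [92, 91, 88, 84, 76, 52, 82, 48, 35, 11, 64, 12, 47] (no swap needed)
extract-max → returns 92:
  remove root 92; move last element 47 to root → [47, 91, 88, 84, 76, 52, 82, 48, 35, 11, 64, 12]
  47 vs larger child 91 at index 1, swap → [91, 47, 88, 84, 76, 52, 82, 48, 35, 11, 64, 12]
  47 vs larger child 84 at index 3, swap → [91, 84, 88, 47, 76, 52, 82, 48, 35, 11, 64, 12]
  47 vs larger child 48 at index 7, swap → [91, 84, 88, 48, 76, 52, 82, 47, 35, 11, 64, 12]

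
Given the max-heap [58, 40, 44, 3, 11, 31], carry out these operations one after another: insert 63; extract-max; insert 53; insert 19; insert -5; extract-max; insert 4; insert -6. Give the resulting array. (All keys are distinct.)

[53, 40, 44, 19, 11, 31, -5, 3, 4, -6]

insert 63:
  append 63 at index 6 → [58, 40, 44, 3, 11, 31, 63]
  63 > parent 44 at index 2, swap → [58, 40, 63, 3, 11, 31, 44]
  63 > parent 58 at index 0, swap → [63, 40, 58, 3, 11, 31, 44]
extract-max → returns 63:
  remove root 63; move last element 44 to root → [44, 40, 58, 3, 11, 31]
  44 vs larger child 58 at index 2, swap → [58, 40, 44, 3, 11, 31]
insert 53:
  append 53 at index 6 → [58, 40, 44, 3, 11, 31, 53]
  53 > parent 44 at index 2, swap → [58, 40, 53, 3, 11, 31, 44]
insert 19:
  append 19 at index 7 → [58, 40, 53, 3, 11, 31, 44, 19]
  19 > parent 3 at index 3, swap → [58, 40, 53, 19, 11, 31, 44, 3]
insert -5:
  append -5 at index 8 → [58, 40, 53, 19, 11, 31, 44, 3, -5] (no swap needed)
extract-max → returns 58:
  remove root 58; move last element -5 to root → [-5, 40, 53, 19, 11, 31, 44, 3]
  -5 vs larger child 53 at index 2, swap → [53, 40, -5, 19, 11, 31, 44, 3]
  -5 vs larger child 44 at index 6, swap → [53, 40, 44, 19, 11, 31, -5, 3]
insert 4:
  append 4 at index 8 → [53, 40, 44, 19, 11, 31, -5, 3, 4] (no swap needed)
insert -6:
  append -6 at index 9 → [53, 40, 44, 19, 11, 31, -5, 3, 4, -6] (no swap needed)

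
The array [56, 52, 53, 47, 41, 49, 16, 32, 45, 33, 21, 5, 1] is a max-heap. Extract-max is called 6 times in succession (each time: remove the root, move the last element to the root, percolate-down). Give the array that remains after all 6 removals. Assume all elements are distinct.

extract-max #1 returns 56:
  remove root 56; move last element 1 to root → [1, 52, 53, 47, 41, 49, 16, 32, 45, 33, 21, 5]
  1 vs larger child 53 at index 2, swap → [53, 52, 1, 47, 41, 49, 16, 32, 45, 33, 21, 5]
  1 vs larger child 49 at index 5, swap → [53, 52, 49, 47, 41, 1, 16, 32, 45, 33, 21, 5]
  1 vs only child 5 at index 11, swap → [53, 52, 49, 47, 41, 5, 16, 32, 45, 33, 21, 1]
extract-max #2 returns 53:
  remove root 53; move last element 1 to root → [1, 52, 49, 47, 41, 5, 16, 32, 45, 33, 21]
  1 vs larger child 52 at index 1, swap → [52, 1, 49, 47, 41, 5, 16, 32, 45, 33, 21]
  1 vs larger child 47 at index 3, swap → [52, 47, 49, 1, 41, 5, 16, 32, 45, 33, 21]
  1 vs larger child 45 at index 8, swap → [52, 47, 49, 45, 41, 5, 16, 32, 1, 33, 21]
extract-max #3 returns 52:
  remove root 52; move last element 21 to root → [21, 47, 49, 45, 41, 5, 16, 32, 1, 33]
  21 vs larger child 49 at index 2, swap → [49, 47, 21, 45, 41, 5, 16, 32, 1, 33]
extract-max #4 returns 49:
  remove root 49; move last element 33 to root → [33, 47, 21, 45, 41, 5, 16, 32, 1]
  33 vs larger child 47 at index 1, swap → [47, 33, 21, 45, 41, 5, 16, 32, 1]
  33 vs larger child 45 at index 3, swap → [47, 45, 21, 33, 41, 5, 16, 32, 1]
extract-max #5 returns 47:
  remove root 47; move last element 1 to root → [1, 45, 21, 33, 41, 5, 16, 32]
  1 vs larger child 45 at index 1, swap → [45, 1, 21, 33, 41, 5, 16, 32]
  1 vs larger child 41 at index 4, swap → [45, 41, 21, 33, 1, 5, 16, 32]
extract-max #6 returns 45:
  remove root 45; move last element 32 to root → [32, 41, 21, 33, 1, 5, 16]
  32 vs larger child 41 at index 1, swap → [41, 32, 21, 33, 1, 5, 16]
  32 vs larger child 33 at index 3, swap → [41, 33, 21, 32, 1, 5, 16]

[41, 33, 21, 32, 1, 5, 16]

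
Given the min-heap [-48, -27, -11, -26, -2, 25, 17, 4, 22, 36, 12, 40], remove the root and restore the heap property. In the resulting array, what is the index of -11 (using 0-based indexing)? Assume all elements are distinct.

2

remove root -48; move last element 40 to root → [40, -27, -11, -26, -2, 25, 17, 4, 22, 36, 12]
40 vs smaller child -27 at index 1, swap → [-27, 40, -11, -26, -2, 25, 17, 4, 22, 36, 12]
40 vs smaller child -26 at index 3, swap → [-27, -26, -11, 40, -2, 25, 17, 4, 22, 36, 12]
40 vs smaller child 4 at index 7, swap → [-27, -26, -11, 4, -2, 25, 17, 40, 22, 36, 12]
resulting array: [-27, -26, -11, 4, -2, 25, 17, 40, 22, 36, 12]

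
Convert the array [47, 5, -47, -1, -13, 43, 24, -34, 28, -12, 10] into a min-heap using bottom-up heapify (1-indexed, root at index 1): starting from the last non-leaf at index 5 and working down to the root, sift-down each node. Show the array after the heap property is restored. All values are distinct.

sift down from index 5: already satisfies heap property
sift down from index 4:
  -1 vs smaller child -34 at index 8, swap → [47, 5, -47, -34, -13, 43, 24, -1, 28, -12, 10]
sift down from index 3: already satisfies heap property
sift down from index 2:
  5 vs smaller child -34 at index 4, swap → [47, -34, -47, 5, -13, 43, 24, -1, 28, -12, 10]
  5 vs smaller child -1 at index 8, swap → [47, -34, -47, -1, -13, 43, 24, 5, 28, -12, 10]
sift down from index 1:
  47 vs smaller child -47 at index 3, swap → [-47, -34, 47, -1, -13, 43, 24, 5, 28, -12, 10]
  47 vs smaller child 24 at index 7, swap → [-47, -34, 24, -1, -13, 43, 47, 5, 28, -12, 10]

[-47, -34, 24, -1, -13, 43, 47, 5, 28, -12, 10]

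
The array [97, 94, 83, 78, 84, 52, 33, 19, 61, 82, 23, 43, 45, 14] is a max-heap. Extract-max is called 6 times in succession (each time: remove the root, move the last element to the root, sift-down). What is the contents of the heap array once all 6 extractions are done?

[61, 45, 52, 23, 14, 43, 33, 19]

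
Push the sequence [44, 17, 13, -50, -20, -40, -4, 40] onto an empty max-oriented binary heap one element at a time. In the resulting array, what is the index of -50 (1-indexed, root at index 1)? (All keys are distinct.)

Insert 44:
  append 44 at index 1 → [44] (no swap needed)
Insert 17:
  append 17 at index 2 → [44, 17] (no swap needed)
Insert 13:
  append 13 at index 3 → [44, 17, 13] (no swap needed)
Insert -50:
  append -50 at index 4 → [44, 17, 13, -50] (no swap needed)
Insert -20:
  append -20 at index 5 → [44, 17, 13, -50, -20] (no swap needed)
Insert -40:
  append -40 at index 6 → [44, 17, 13, -50, -20, -40] (no swap needed)
Insert -4:
  append -4 at index 7 → [44, 17, 13, -50, -20, -40, -4] (no swap needed)
Insert 40:
  append 40 at index 8 → [44, 17, 13, -50, -20, -40, -4, 40]
  40 > parent -50 at index 4, swap → [44, 17, 13, 40, -20, -40, -4, -50]
  40 > parent 17 at index 2, swap → [44, 40, 13, 17, -20, -40, -4, -50]
resulting array: [44, 40, 13, 17, -20, -40, -4, -50]

8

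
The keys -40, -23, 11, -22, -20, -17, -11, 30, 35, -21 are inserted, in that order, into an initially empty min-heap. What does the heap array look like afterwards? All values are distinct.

Insert -40:
  append -40 at index 0 → [-40] (no swap needed)
Insert -23:
  append -23 at index 1 → [-40, -23] (no swap needed)
Insert 11:
  append 11 at index 2 → [-40, -23, 11] (no swap needed)
Insert -22:
  append -22 at index 3 → [-40, -23, 11, -22] (no swap needed)
Insert -20:
  append -20 at index 4 → [-40, -23, 11, -22, -20] (no swap needed)
Insert -17:
  append -17 at index 5 → [-40, -23, 11, -22, -20, -17]
  -17 < parent 11 at index 2, swap → [-40, -23, -17, -22, -20, 11]
Insert -11:
  append -11 at index 6 → [-40, -23, -17, -22, -20, 11, -11] (no swap needed)
Insert 30:
  append 30 at index 7 → [-40, -23, -17, -22, -20, 11, -11, 30] (no swap needed)
Insert 35:
  append 35 at index 8 → [-40, -23, -17, -22, -20, 11, -11, 30, 35] (no swap needed)
Insert -21:
  append -21 at index 9 → [-40, -23, -17, -22, -20, 11, -11, 30, 35, -21]
  -21 < parent -20 at index 4, swap → [-40, -23, -17, -22, -21, 11, -11, 30, 35, -20]

[-40, -23, -17, -22, -21, 11, -11, 30, 35, -20]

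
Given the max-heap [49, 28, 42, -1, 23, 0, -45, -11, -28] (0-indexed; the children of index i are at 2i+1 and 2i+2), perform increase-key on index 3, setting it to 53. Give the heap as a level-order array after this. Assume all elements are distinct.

set index 3 from -1 to 53 → [49, 28, 42, 53, 23, 0, -45, -11, -28]
53 > parent 28 at index 1, swap → [49, 53, 42, 28, 23, 0, -45, -11, -28]
53 > parent 49 at index 0, swap → [53, 49, 42, 28, 23, 0, -45, -11, -28]

[53, 49, 42, 28, 23, 0, -45, -11, -28]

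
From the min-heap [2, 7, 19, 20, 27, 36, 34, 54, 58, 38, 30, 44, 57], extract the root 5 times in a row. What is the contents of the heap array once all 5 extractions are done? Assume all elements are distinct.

[30, 38, 34, 54, 58, 36, 44, 57]

extract-min #1 returns 2:
  remove root 2; move last element 57 to root → [57, 7, 19, 20, 27, 36, 34, 54, 58, 38, 30, 44]
  57 vs smaller child 7 at index 1, swap → [7, 57, 19, 20, 27, 36, 34, 54, 58, 38, 30, 44]
  57 vs smaller child 20 at index 3, swap → [7, 20, 19, 57, 27, 36, 34, 54, 58, 38, 30, 44]
  57 vs smaller child 54 at index 7, swap → [7, 20, 19, 54, 27, 36, 34, 57, 58, 38, 30, 44]
extract-min #2 returns 7:
  remove root 7; move last element 44 to root → [44, 20, 19, 54, 27, 36, 34, 57, 58, 38, 30]
  44 vs smaller child 19 at index 2, swap → [19, 20, 44, 54, 27, 36, 34, 57, 58, 38, 30]
  44 vs smaller child 34 at index 6, swap → [19, 20, 34, 54, 27, 36, 44, 57, 58, 38, 30]
extract-min #3 returns 19:
  remove root 19; move last element 30 to root → [30, 20, 34, 54, 27, 36, 44, 57, 58, 38]
  30 vs smaller child 20 at index 1, swap → [20, 30, 34, 54, 27, 36, 44, 57, 58, 38]
  30 vs smaller child 27 at index 4, swap → [20, 27, 34, 54, 30, 36, 44, 57, 58, 38]
extract-min #4 returns 20:
  remove root 20; move last element 38 to root → [38, 27, 34, 54, 30, 36, 44, 57, 58]
  38 vs smaller child 27 at index 1, swap → [27, 38, 34, 54, 30, 36, 44, 57, 58]
  38 vs smaller child 30 at index 4, swap → [27, 30, 34, 54, 38, 36, 44, 57, 58]
extract-min #5 returns 27:
  remove root 27; move last element 58 to root → [58, 30, 34, 54, 38, 36, 44, 57]
  58 vs smaller child 30 at index 1, swap → [30, 58, 34, 54, 38, 36, 44, 57]
  58 vs smaller child 38 at index 4, swap → [30, 38, 34, 54, 58, 36, 44, 57]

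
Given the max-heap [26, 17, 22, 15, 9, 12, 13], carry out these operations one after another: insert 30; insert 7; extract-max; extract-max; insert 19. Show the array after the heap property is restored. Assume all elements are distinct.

[22, 19, 13, 17, 9, 12, 7, 15]

insert 30:
  append 30 at index 7 → [26, 17, 22, 15, 9, 12, 13, 30]
  30 > parent 15 at index 3, swap → [26, 17, 22, 30, 9, 12, 13, 15]
  30 > parent 17 at index 1, swap → [26, 30, 22, 17, 9, 12, 13, 15]
  30 > parent 26 at index 0, swap → [30, 26, 22, 17, 9, 12, 13, 15]
insert 7:
  append 7 at index 8 → [30, 26, 22, 17, 9, 12, 13, 15, 7] (no swap needed)
extract-max → returns 30:
  remove root 30; move last element 7 to root → [7, 26, 22, 17, 9, 12, 13, 15]
  7 vs larger child 26 at index 1, swap → [26, 7, 22, 17, 9, 12, 13, 15]
  7 vs larger child 17 at index 3, swap → [26, 17, 22, 7, 9, 12, 13, 15]
  7 vs only child 15 at index 7, swap → [26, 17, 22, 15, 9, 12, 13, 7]
extract-max → returns 26:
  remove root 26; move last element 7 to root → [7, 17, 22, 15, 9, 12, 13]
  7 vs larger child 22 at index 2, swap → [22, 17, 7, 15, 9, 12, 13]
  7 vs larger child 13 at index 6, swap → [22, 17, 13, 15, 9, 12, 7]
insert 19:
  append 19 at index 7 → [22, 17, 13, 15, 9, 12, 7, 19]
  19 > parent 15 at index 3, swap → [22, 17, 13, 19, 9, 12, 7, 15]
  19 > parent 17 at index 1, swap → [22, 19, 13, 17, 9, 12, 7, 15]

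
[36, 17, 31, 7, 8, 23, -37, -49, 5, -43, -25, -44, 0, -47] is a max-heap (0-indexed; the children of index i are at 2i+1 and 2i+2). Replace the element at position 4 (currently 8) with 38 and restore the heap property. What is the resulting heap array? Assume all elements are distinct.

[38, 36, 31, 7, 17, 23, -37, -49, 5, -43, -25, -44, 0, -47]

set index 4 from 8 to 38 → [36, 17, 31, 7, 38, 23, -37, -49, 5, -43, -25, -44, 0, -47]
38 > parent 17 at index 1, swap → [36, 38, 31, 7, 17, 23, -37, -49, 5, -43, -25, -44, 0, -47]
38 > parent 36 at index 0, swap → [38, 36, 31, 7, 17, 23, -37, -49, 5, -43, -25, -44, 0, -47]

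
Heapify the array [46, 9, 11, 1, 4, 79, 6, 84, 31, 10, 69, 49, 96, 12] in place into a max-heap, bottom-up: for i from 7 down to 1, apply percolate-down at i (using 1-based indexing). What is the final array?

[96, 84, 79, 31, 69, 49, 12, 1, 9, 10, 4, 46, 11, 6]

sift down from index 7:
  6 vs only child 12 at index 14, swap → [46, 9, 11, 1, 4, 79, 12, 84, 31, 10, 69, 49, 96, 6]
sift down from index 6:
  79 vs larger child 96 at index 13, swap → [46, 9, 11, 1, 4, 96, 12, 84, 31, 10, 69, 49, 79, 6]
sift down from index 5:
  4 vs larger child 69 at index 11, swap → [46, 9, 11, 1, 69, 96, 12, 84, 31, 10, 4, 49, 79, 6]
sift down from index 4:
  1 vs larger child 84 at index 8, swap → [46, 9, 11, 84, 69, 96, 12, 1, 31, 10, 4, 49, 79, 6]
sift down from index 3:
  11 vs larger child 96 at index 6, swap → [46, 9, 96, 84, 69, 11, 12, 1, 31, 10, 4, 49, 79, 6]
  11 vs larger child 79 at index 13, swap → [46, 9, 96, 84, 69, 79, 12, 1, 31, 10, 4, 49, 11, 6]
sift down from index 2:
  9 vs larger child 84 at index 4, swap → [46, 84, 96, 9, 69, 79, 12, 1, 31, 10, 4, 49, 11, 6]
  9 vs larger child 31 at index 9, swap → [46, 84, 96, 31, 69, 79, 12, 1, 9, 10, 4, 49, 11, 6]
sift down from index 1:
  46 vs larger child 96 at index 3, swap → [96, 84, 46, 31, 69, 79, 12, 1, 9, 10, 4, 49, 11, 6]
  46 vs larger child 79 at index 6, swap → [96, 84, 79, 31, 69, 46, 12, 1, 9, 10, 4, 49, 11, 6]
  46 vs larger child 49 at index 12, swap → [96, 84, 79, 31, 69, 49, 12, 1, 9, 10, 4, 46, 11, 6]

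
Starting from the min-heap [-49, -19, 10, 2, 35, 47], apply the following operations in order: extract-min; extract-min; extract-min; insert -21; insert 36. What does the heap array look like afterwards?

[-21, 10, 47, 35, 36]

extract-min → returns -49:
  remove root -49; move last element 47 to root → [47, -19, 10, 2, 35]
  47 vs smaller child -19 at index 1, swap → [-19, 47, 10, 2, 35]
  47 vs smaller child 2 at index 3, swap → [-19, 2, 10, 47, 35]
extract-min → returns -19:
  remove root -19; move last element 35 to root → [35, 2, 10, 47]
  35 vs smaller child 2 at index 1, swap → [2, 35, 10, 47]
extract-min → returns 2:
  remove root 2; move last element 47 to root → [47, 35, 10]
  47 vs smaller child 10 at index 2, swap → [10, 35, 47]
insert -21:
  append -21 at index 3 → [10, 35, 47, -21]
  -21 < parent 35 at index 1, swap → [10, -21, 47, 35]
  -21 < parent 10 at index 0, swap → [-21, 10, 47, 35]
insert 36:
  append 36 at index 4 → [-21, 10, 47, 35, 36] (no swap needed)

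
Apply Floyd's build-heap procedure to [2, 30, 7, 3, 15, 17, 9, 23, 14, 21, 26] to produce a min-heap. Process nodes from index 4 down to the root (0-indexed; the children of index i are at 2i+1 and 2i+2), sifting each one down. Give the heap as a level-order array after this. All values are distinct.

sift down from index 4: already satisfies heap property
sift down from index 3: already satisfies heap property
sift down from index 2: already satisfies heap property
sift down from index 1:
  30 vs smaller child 3 at index 3, swap → [2, 3, 7, 30, 15, 17, 9, 23, 14, 21, 26]
  30 vs smaller child 14 at index 8, swap → [2, 3, 7, 14, 15, 17, 9, 23, 30, 21, 26]
sift down from index 0: already satisfies heap property

[2, 3, 7, 14, 15, 17, 9, 23, 30, 21, 26]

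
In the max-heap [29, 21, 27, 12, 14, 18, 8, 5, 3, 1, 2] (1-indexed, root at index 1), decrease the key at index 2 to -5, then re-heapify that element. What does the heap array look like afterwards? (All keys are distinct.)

set index 2 from 21 to -5 → [29, -5, 27, 12, 14, 18, 8, 5, 3, 1, 2]
-5 vs larger child 14 at index 5, swap → [29, 14, 27, 12, -5, 18, 8, 5, 3, 1, 2]
-5 vs larger child 2 at index 11, swap → [29, 14, 27, 12, 2, 18, 8, 5, 3, 1, -5]

[29, 14, 27, 12, 2, 18, 8, 5, 3, 1, -5]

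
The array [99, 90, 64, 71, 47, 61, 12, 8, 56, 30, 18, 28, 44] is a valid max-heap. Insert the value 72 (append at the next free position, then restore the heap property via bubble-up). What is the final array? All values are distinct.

append 72 at index 13 → [99, 90, 64, 71, 47, 61, 12, 8, 56, 30, 18, 28, 44, 72]
72 > parent 12 at index 6, swap → [99, 90, 64, 71, 47, 61, 72, 8, 56, 30, 18, 28, 44, 12]
72 > parent 64 at index 2, swap → [99, 90, 72, 71, 47, 61, 64, 8, 56, 30, 18, 28, 44, 12]

[99, 90, 72, 71, 47, 61, 64, 8, 56, 30, 18, 28, 44, 12]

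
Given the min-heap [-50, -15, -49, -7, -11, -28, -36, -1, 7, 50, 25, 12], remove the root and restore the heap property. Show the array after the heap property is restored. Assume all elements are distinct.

[-49, -15, -36, -7, -11, -28, 12, -1, 7, 50, 25]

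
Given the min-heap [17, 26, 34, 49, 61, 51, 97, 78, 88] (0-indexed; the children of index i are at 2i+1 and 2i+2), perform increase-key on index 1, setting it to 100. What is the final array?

[17, 49, 34, 78, 61, 51, 97, 100, 88]

set index 1 from 26 to 100 → [17, 100, 34, 49, 61, 51, 97, 78, 88]
100 vs smaller child 49 at index 3, swap → [17, 49, 34, 100, 61, 51, 97, 78, 88]
100 vs smaller child 78 at index 7, swap → [17, 49, 34, 78, 61, 51, 97, 100, 88]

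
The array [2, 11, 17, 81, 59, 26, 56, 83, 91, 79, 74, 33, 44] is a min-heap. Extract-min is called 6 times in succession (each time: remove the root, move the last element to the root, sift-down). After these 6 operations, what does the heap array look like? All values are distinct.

extract-min #1 returns 2:
  remove root 2; move last element 44 to root → [44, 11, 17, 81, 59, 26, 56, 83, 91, 79, 74, 33]
  44 vs smaller child 11 at index 1, swap → [11, 44, 17, 81, 59, 26, 56, 83, 91, 79, 74, 33]
extract-min #2 returns 11:
  remove root 11; move last element 33 to root → [33, 44, 17, 81, 59, 26, 56, 83, 91, 79, 74]
  33 vs smaller child 17 at index 2, swap → [17, 44, 33, 81, 59, 26, 56, 83, 91, 79, 74]
  33 vs smaller child 26 at index 5, swap → [17, 44, 26, 81, 59, 33, 56, 83, 91, 79, 74]
extract-min #3 returns 17:
  remove root 17; move last element 74 to root → [74, 44, 26, 81, 59, 33, 56, 83, 91, 79]
  74 vs smaller child 26 at index 2, swap → [26, 44, 74, 81, 59, 33, 56, 83, 91, 79]
  74 vs smaller child 33 at index 5, swap → [26, 44, 33, 81, 59, 74, 56, 83, 91, 79]
extract-min #4 returns 26:
  remove root 26; move last element 79 to root → [79, 44, 33, 81, 59, 74, 56, 83, 91]
  79 vs smaller child 33 at index 2, swap → [33, 44, 79, 81, 59, 74, 56, 83, 91]
  79 vs smaller child 56 at index 6, swap → [33, 44, 56, 81, 59, 74, 79, 83, 91]
extract-min #5 returns 33:
  remove root 33; move last element 91 to root → [91, 44, 56, 81, 59, 74, 79, 83]
  91 vs smaller child 44 at index 1, swap → [44, 91, 56, 81, 59, 74, 79, 83]
  91 vs smaller child 59 at index 4, swap → [44, 59, 56, 81, 91, 74, 79, 83]
extract-min #6 returns 44:
  remove root 44; move last element 83 to root → [83, 59, 56, 81, 91, 74, 79]
  83 vs smaller child 56 at index 2, swap → [56, 59, 83, 81, 91, 74, 79]
  83 vs smaller child 74 at index 5, swap → [56, 59, 74, 81, 91, 83, 79]

[56, 59, 74, 81, 91, 83, 79]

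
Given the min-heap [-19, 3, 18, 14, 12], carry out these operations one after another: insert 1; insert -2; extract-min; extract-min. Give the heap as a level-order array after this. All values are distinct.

[1, 3, 18, 14, 12]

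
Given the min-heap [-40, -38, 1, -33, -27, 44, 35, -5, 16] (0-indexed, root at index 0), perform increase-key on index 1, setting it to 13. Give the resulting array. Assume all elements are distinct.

[-40, -33, 1, -5, -27, 44, 35, 13, 16]

set index 1 from -38 to 13 → [-40, 13, 1, -33, -27, 44, 35, -5, 16]
13 vs smaller child -33 at index 3, swap → [-40, -33, 1, 13, -27, 44, 35, -5, 16]
13 vs smaller child -5 at index 7, swap → [-40, -33, 1, -5, -27, 44, 35, 13, 16]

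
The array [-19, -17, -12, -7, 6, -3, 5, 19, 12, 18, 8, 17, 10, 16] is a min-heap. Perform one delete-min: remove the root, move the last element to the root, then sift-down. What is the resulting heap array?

[-17, -7, -12, 12, 6, -3, 5, 19, 16, 18, 8, 17, 10]

remove root -19; move last element 16 to root → [16, -17, -12, -7, 6, -3, 5, 19, 12, 18, 8, 17, 10]
16 vs smaller child -17 at index 1, swap → [-17, 16, -12, -7, 6, -3, 5, 19, 12, 18, 8, 17, 10]
16 vs smaller child -7 at index 3, swap → [-17, -7, -12, 16, 6, -3, 5, 19, 12, 18, 8, 17, 10]
16 vs smaller child 12 at index 8, swap → [-17, -7, -12, 12, 6, -3, 5, 19, 16, 18, 8, 17, 10]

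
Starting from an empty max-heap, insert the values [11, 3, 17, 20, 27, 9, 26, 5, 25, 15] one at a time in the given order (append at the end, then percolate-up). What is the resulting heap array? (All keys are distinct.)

[27, 25, 26, 20, 17, 9, 11, 3, 5, 15]

Insert 11:
  append 11 at index 0 → [11] (no swap needed)
Insert 3:
  append 3 at index 1 → [11, 3] (no swap needed)
Insert 17:
  append 17 at index 2 → [11, 3, 17]
  17 > parent 11 at index 0, swap → [17, 3, 11]
Insert 20:
  append 20 at index 3 → [17, 3, 11, 20]
  20 > parent 3 at index 1, swap → [17, 20, 11, 3]
  20 > parent 17 at index 0, swap → [20, 17, 11, 3]
Insert 27:
  append 27 at index 4 → [20, 17, 11, 3, 27]
  27 > parent 17 at index 1, swap → [20, 27, 11, 3, 17]
  27 > parent 20 at index 0, swap → [27, 20, 11, 3, 17]
Insert 9:
  append 9 at index 5 → [27, 20, 11, 3, 17, 9] (no swap needed)
Insert 26:
  append 26 at index 6 → [27, 20, 11, 3, 17, 9, 26]
  26 > parent 11 at index 2, swap → [27, 20, 26, 3, 17, 9, 11]
Insert 5:
  append 5 at index 7 → [27, 20, 26, 3, 17, 9, 11, 5]
  5 > parent 3 at index 3, swap → [27, 20, 26, 5, 17, 9, 11, 3]
Insert 25:
  append 25 at index 8 → [27, 20, 26, 5, 17, 9, 11, 3, 25]
  25 > parent 5 at index 3, swap → [27, 20, 26, 25, 17, 9, 11, 3, 5]
  25 > parent 20 at index 1, swap → [27, 25, 26, 20, 17, 9, 11, 3, 5]
Insert 15:
  append 15 at index 9 → [27, 25, 26, 20, 17, 9, 11, 3, 5, 15] (no swap needed)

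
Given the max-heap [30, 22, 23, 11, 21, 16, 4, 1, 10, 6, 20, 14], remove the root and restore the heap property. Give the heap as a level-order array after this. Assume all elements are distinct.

[23, 22, 16, 11, 21, 14, 4, 1, 10, 6, 20]

remove root 30; move last element 14 to root → [14, 22, 23, 11, 21, 16, 4, 1, 10, 6, 20]
14 vs larger child 23 at index 2, swap → [23, 22, 14, 11, 21, 16, 4, 1, 10, 6, 20]
14 vs larger child 16 at index 5, swap → [23, 22, 16, 11, 21, 14, 4, 1, 10, 6, 20]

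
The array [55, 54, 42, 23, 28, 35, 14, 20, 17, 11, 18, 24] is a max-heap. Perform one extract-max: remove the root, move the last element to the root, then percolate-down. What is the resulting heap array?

[54, 28, 42, 23, 24, 35, 14, 20, 17, 11, 18]

remove root 55; move last element 24 to root → [24, 54, 42, 23, 28, 35, 14, 20, 17, 11, 18]
24 vs larger child 54 at index 1, swap → [54, 24, 42, 23, 28, 35, 14, 20, 17, 11, 18]
24 vs larger child 28 at index 4, swap → [54, 28, 42, 23, 24, 35, 14, 20, 17, 11, 18]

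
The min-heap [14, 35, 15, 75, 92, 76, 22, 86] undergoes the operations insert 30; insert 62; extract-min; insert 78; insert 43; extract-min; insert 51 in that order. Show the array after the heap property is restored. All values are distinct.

[22, 30, 62, 35, 43, 76, 92, 86, 75, 78, 51]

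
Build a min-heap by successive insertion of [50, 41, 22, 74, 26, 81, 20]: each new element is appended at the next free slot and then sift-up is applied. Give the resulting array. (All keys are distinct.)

Insert 50:
  append 50 at index 0 → [50] (no swap needed)
Insert 41:
  append 41 at index 1 → [50, 41]
  41 < parent 50 at index 0, swap → [41, 50]
Insert 22:
  append 22 at index 2 → [41, 50, 22]
  22 < parent 41 at index 0, swap → [22, 50, 41]
Insert 74:
  append 74 at index 3 → [22, 50, 41, 74] (no swap needed)
Insert 26:
  append 26 at index 4 → [22, 50, 41, 74, 26]
  26 < parent 50 at index 1, swap → [22, 26, 41, 74, 50]
Insert 81:
  append 81 at index 5 → [22, 26, 41, 74, 50, 81] (no swap needed)
Insert 20:
  append 20 at index 6 → [22, 26, 41, 74, 50, 81, 20]
  20 < parent 41 at index 2, swap → [22, 26, 20, 74, 50, 81, 41]
  20 < parent 22 at index 0, swap → [20, 26, 22, 74, 50, 81, 41]

[20, 26, 22, 74, 50, 81, 41]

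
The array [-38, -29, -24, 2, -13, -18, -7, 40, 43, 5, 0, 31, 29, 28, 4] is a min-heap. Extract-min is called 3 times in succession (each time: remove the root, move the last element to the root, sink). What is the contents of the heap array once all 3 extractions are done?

[-18, -13, -7, 2, 0, 28, 29, 40, 43, 5, 4, 31]

extract-min #1 returns -38:
  remove root -38; move last element 4 to root → [4, -29, -24, 2, -13, -18, -7, 40, 43, 5, 0, 31, 29, 28]
  4 vs smaller child -29 at index 1, swap → [-29, 4, -24, 2, -13, -18, -7, 40, 43, 5, 0, 31, 29, 28]
  4 vs smaller child -13 at index 4, swap → [-29, -13, -24, 2, 4, -18, -7, 40, 43, 5, 0, 31, 29, 28]
  4 vs smaller child 0 at index 10, swap → [-29, -13, -24, 2, 0, -18, -7, 40, 43, 5, 4, 31, 29, 28]
extract-min #2 returns -29:
  remove root -29; move last element 28 to root → [28, -13, -24, 2, 0, -18, -7, 40, 43, 5, 4, 31, 29]
  28 vs smaller child -24 at index 2, swap → [-24, -13, 28, 2, 0, -18, -7, 40, 43, 5, 4, 31, 29]
  28 vs smaller child -18 at index 5, swap → [-24, -13, -18, 2, 0, 28, -7, 40, 43, 5, 4, 31, 29]
extract-min #3 returns -24:
  remove root -24; move last element 29 to root → [29, -13, -18, 2, 0, 28, -7, 40, 43, 5, 4, 31]
  29 vs smaller child -18 at index 2, swap → [-18, -13, 29, 2, 0, 28, -7, 40, 43, 5, 4, 31]
  29 vs smaller child -7 at index 6, swap → [-18, -13, -7, 2, 0, 28, 29, 40, 43, 5, 4, 31]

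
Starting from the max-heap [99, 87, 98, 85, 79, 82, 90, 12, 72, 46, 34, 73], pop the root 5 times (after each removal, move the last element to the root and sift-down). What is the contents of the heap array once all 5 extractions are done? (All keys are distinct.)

[82, 79, 73, 72, 46, 34, 12]

extract-max #1 returns 99:
  remove root 99; move last element 73 to root → [73, 87, 98, 85, 79, 82, 90, 12, 72, 46, 34]
  73 vs larger child 98 at index 2, swap → [98, 87, 73, 85, 79, 82, 90, 12, 72, 46, 34]
  73 vs larger child 90 at index 6, swap → [98, 87, 90, 85, 79, 82, 73, 12, 72, 46, 34]
extract-max #2 returns 98:
  remove root 98; move last element 34 to root → [34, 87, 90, 85, 79, 82, 73, 12, 72, 46]
  34 vs larger child 90 at index 2, swap → [90, 87, 34, 85, 79, 82, 73, 12, 72, 46]
  34 vs larger child 82 at index 5, swap → [90, 87, 82, 85, 79, 34, 73, 12, 72, 46]
extract-max #3 returns 90:
  remove root 90; move last element 46 to root → [46, 87, 82, 85, 79, 34, 73, 12, 72]
  46 vs larger child 87 at index 1, swap → [87, 46, 82, 85, 79, 34, 73, 12, 72]
  46 vs larger child 85 at index 3, swap → [87, 85, 82, 46, 79, 34, 73, 12, 72]
  46 vs larger child 72 at index 8, swap → [87, 85, 82, 72, 79, 34, 73, 12, 46]
extract-max #4 returns 87:
  remove root 87; move last element 46 to root → [46, 85, 82, 72, 79, 34, 73, 12]
  46 vs larger child 85 at index 1, swap → [85, 46, 82, 72, 79, 34, 73, 12]
  46 vs larger child 79 at index 4, swap → [85, 79, 82, 72, 46, 34, 73, 12]
extract-max #5 returns 85:
  remove root 85; move last element 12 to root → [12, 79, 82, 72, 46, 34, 73]
  12 vs larger child 82 at index 2, swap → [82, 79, 12, 72, 46, 34, 73]
  12 vs larger child 73 at index 6, swap → [82, 79, 73, 72, 46, 34, 12]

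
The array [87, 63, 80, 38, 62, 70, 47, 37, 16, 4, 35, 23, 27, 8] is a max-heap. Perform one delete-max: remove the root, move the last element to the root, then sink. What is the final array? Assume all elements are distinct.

[80, 63, 70, 38, 62, 27, 47, 37, 16, 4, 35, 23, 8]

remove root 87; move last element 8 to root → [8, 63, 80, 38, 62, 70, 47, 37, 16, 4, 35, 23, 27]
8 vs larger child 80 at index 2, swap → [80, 63, 8, 38, 62, 70, 47, 37, 16, 4, 35, 23, 27]
8 vs larger child 70 at index 5, swap → [80, 63, 70, 38, 62, 8, 47, 37, 16, 4, 35, 23, 27]
8 vs larger child 27 at index 12, swap → [80, 63, 70, 38, 62, 27, 47, 37, 16, 4, 35, 23, 8]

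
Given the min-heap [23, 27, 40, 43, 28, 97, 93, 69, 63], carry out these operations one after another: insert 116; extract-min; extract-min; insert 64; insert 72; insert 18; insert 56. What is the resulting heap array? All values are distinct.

[18, 28, 40, 63, 43, 56, 93, 69, 64, 116, 72, 97]

insert 116:
  append 116 at index 9 → [23, 27, 40, 43, 28, 97, 93, 69, 63, 116] (no swap needed)
extract-min → returns 23:
  remove root 23; move last element 116 to root → [116, 27, 40, 43, 28, 97, 93, 69, 63]
  116 vs smaller child 27 at index 1, swap → [27, 116, 40, 43, 28, 97, 93, 69, 63]
  116 vs smaller child 28 at index 4, swap → [27, 28, 40, 43, 116, 97, 93, 69, 63]
extract-min → returns 27:
  remove root 27; move last element 63 to root → [63, 28, 40, 43, 116, 97, 93, 69]
  63 vs smaller child 28 at index 1, swap → [28, 63, 40, 43, 116, 97, 93, 69]
  63 vs smaller child 43 at index 3, swap → [28, 43, 40, 63, 116, 97, 93, 69]
insert 64:
  append 64 at index 8 → [28, 43, 40, 63, 116, 97, 93, 69, 64] (no swap needed)
insert 72:
  append 72 at index 9 → [28, 43, 40, 63, 116, 97, 93, 69, 64, 72]
  72 < parent 116 at index 4, swap → [28, 43, 40, 63, 72, 97, 93, 69, 64, 116]
insert 18:
  append 18 at index 10 → [28, 43, 40, 63, 72, 97, 93, 69, 64, 116, 18]
  18 < parent 72 at index 4, swap → [28, 43, 40, 63, 18, 97, 93, 69, 64, 116, 72]
  18 < parent 43 at index 1, swap → [28, 18, 40, 63, 43, 97, 93, 69, 64, 116, 72]
  18 < parent 28 at index 0, swap → [18, 28, 40, 63, 43, 97, 93, 69, 64, 116, 72]
insert 56:
  append 56 at index 11 → [18, 28, 40, 63, 43, 97, 93, 69, 64, 116, 72, 56]
  56 < parent 97 at index 5, swap → [18, 28, 40, 63, 43, 56, 93, 69, 64, 116, 72, 97]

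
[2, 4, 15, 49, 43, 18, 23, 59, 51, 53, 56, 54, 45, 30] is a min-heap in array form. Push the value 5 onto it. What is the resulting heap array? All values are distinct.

append 5 at index 14 → [2, 4, 15, 49, 43, 18, 23, 59, 51, 53, 56, 54, 45, 30, 5]
5 < parent 23 at index 6, swap → [2, 4, 15, 49, 43, 18, 5, 59, 51, 53, 56, 54, 45, 30, 23]
5 < parent 15 at index 2, swap → [2, 4, 5, 49, 43, 18, 15, 59, 51, 53, 56, 54, 45, 30, 23]

[2, 4, 5, 49, 43, 18, 15, 59, 51, 53, 56, 54, 45, 30, 23]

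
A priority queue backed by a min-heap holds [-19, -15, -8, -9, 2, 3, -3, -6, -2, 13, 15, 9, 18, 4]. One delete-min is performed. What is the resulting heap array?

[-15, -9, -8, -6, 2, 3, -3, 4, -2, 13, 15, 9, 18]

remove root -19; move last element 4 to root → [4, -15, -8, -9, 2, 3, -3, -6, -2, 13, 15, 9, 18]
4 vs smaller child -15 at index 1, swap → [-15, 4, -8, -9, 2, 3, -3, -6, -2, 13, 15, 9, 18]
4 vs smaller child -9 at index 3, swap → [-15, -9, -8, 4, 2, 3, -3, -6, -2, 13, 15, 9, 18]
4 vs smaller child -6 at index 7, swap → [-15, -9, -8, -6, 2, 3, -3, 4, -2, 13, 15, 9, 18]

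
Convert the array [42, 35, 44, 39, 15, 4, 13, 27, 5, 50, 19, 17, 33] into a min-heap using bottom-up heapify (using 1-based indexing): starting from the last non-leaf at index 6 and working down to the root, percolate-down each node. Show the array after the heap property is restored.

[4, 5, 13, 27, 15, 17, 42, 35, 39, 50, 19, 44, 33]

sift down from index 6: already satisfies heap property
sift down from index 5: already satisfies heap property
sift down from index 4:
  39 vs smaller child 5 at index 9, swap → [42, 35, 44, 5, 15, 4, 13, 27, 39, 50, 19, 17, 33]
sift down from index 3:
  44 vs smaller child 4 at index 6, swap → [42, 35, 4, 5, 15, 44, 13, 27, 39, 50, 19, 17, 33]
  44 vs smaller child 17 at index 12, swap → [42, 35, 4, 5, 15, 17, 13, 27, 39, 50, 19, 44, 33]
sift down from index 2:
  35 vs smaller child 5 at index 4, swap → [42, 5, 4, 35, 15, 17, 13, 27, 39, 50, 19, 44, 33]
  35 vs smaller child 27 at index 8, swap → [42, 5, 4, 27, 15, 17, 13, 35, 39, 50, 19, 44, 33]
sift down from index 1:
  42 vs smaller child 4 at index 3, swap → [4, 5, 42, 27, 15, 17, 13, 35, 39, 50, 19, 44, 33]
  42 vs smaller child 13 at index 7, swap → [4, 5, 13, 27, 15, 17, 42, 35, 39, 50, 19, 44, 33]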